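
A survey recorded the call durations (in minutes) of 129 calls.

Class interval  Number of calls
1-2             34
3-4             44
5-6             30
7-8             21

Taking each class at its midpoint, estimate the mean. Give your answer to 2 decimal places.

4.09

Midpoints: 1.5, 3.5, 5.5, 7.5
Σfm = 34×1.5 + 44×3.5 + 30×5.5 + 21×7.5 = 527.5
n = Σf = 129
Mean = 527.5 / 129 = 4.0891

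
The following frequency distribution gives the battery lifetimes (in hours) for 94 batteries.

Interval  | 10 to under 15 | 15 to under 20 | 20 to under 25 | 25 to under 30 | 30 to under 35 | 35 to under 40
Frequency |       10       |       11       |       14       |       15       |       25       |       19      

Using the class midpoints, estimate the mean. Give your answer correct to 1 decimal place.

27.3

Midpoints: 12.5, 17.5, 22.5, 27.5, 32.5, 37.5
Σfm = 10×12.5 + 11×17.5 + 14×22.5 + 15×27.5 + 25×32.5 + 19×37.5 = 2570
n = Σf = 94
Mean = 2570 / 94 = 27.3404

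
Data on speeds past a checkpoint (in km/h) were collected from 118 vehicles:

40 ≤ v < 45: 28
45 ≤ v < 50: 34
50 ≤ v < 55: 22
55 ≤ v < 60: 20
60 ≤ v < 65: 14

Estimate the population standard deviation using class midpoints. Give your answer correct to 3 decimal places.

Midpoints: 42.5, 47.5, 52.5, 57.5, 62.5
n = 118, Σfm = 5985, mean = 50.7203
Σfm² = 308737.5
Σf(m − x̄)² = Σfm² − (Σfm)²/n = 308737.5 − 5985²/118 = 5176.2712
Population variance = 5176.2712 / 118 = 43.8667
Standard deviation = √43.8667 = 6.6232

6.623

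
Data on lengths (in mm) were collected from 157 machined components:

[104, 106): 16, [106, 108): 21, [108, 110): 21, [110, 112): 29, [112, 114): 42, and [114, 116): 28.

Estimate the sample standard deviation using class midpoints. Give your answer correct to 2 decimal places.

3.21

Midpoints: 105, 107, 109, 111, 113, 115
n = 157, Σfm = 17401, mean = 110.8344
Σfm² = 1930237
Σf(m − x̄)² = Σfm² − (Σfm)²/n = 1930237 − 17401²/157 = 1607.6943
Sample variance = 1607.6943 / 156 = 10.3057
Standard deviation = √10.3057 = 3.2103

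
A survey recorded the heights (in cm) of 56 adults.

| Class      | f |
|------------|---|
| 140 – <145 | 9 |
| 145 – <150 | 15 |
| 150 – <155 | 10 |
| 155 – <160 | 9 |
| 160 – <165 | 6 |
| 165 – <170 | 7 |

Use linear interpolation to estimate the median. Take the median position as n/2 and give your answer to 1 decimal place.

Cumulative frequencies: 9, 24, 34, 43, 49, 56
n = 56; position = n/2 = 28.
This falls in the class 150 – <155: L = 150, F = 24, f = 10, h = 5.
Median ≈ 150 + ((28 − 24) / 10) × 5 = 152.0000

152.0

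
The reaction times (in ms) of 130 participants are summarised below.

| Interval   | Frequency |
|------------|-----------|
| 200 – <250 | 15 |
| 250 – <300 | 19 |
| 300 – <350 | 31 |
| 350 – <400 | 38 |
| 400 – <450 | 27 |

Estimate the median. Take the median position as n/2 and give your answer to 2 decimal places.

Cumulative frequencies: 15, 34, 65, 103, 130
n = 130; position = n/2 = 65.
This falls in the class 300 – <350: L = 300, F = 34, f = 31, h = 50.
Median ≈ 300 + ((65 − 34) / 31) × 50 = 350.0000

350.00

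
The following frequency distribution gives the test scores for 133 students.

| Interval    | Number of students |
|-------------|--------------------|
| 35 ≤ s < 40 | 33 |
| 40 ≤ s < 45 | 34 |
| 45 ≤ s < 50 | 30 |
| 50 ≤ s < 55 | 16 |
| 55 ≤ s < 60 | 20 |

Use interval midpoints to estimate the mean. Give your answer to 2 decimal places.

Midpoints: 37.5, 42.5, 47.5, 52.5, 57.5
Σfm = 33×37.5 + 34×42.5 + 30×47.5 + 16×52.5 + 20×57.5 = 6097.5
n = Σf = 133
Mean = 6097.5 / 133 = 45.8459

45.85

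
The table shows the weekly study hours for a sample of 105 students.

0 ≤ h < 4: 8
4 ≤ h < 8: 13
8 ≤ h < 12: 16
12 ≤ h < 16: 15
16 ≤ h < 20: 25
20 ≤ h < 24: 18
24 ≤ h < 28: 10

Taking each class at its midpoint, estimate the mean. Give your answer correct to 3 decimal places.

14.952

Midpoints: 2, 6, 10, 14, 18, 22, 26
Σfm = 8×2 + 13×6 + 16×10 + 15×14 + 25×18 + 18×22 + 10×26 = 1570
n = Σf = 105
Mean = 1570 / 105 = 14.9524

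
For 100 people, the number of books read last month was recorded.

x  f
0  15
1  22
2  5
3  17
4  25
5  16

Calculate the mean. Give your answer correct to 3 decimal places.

Values: 0, 1, 2, 3, 4, 5
Σfx = 15×0 + 22×1 + 5×2 + 17×3 + 25×4 + 16×5 = 263
n = Σf = 100
Mean = 263 / 100 = 2.6300

2.630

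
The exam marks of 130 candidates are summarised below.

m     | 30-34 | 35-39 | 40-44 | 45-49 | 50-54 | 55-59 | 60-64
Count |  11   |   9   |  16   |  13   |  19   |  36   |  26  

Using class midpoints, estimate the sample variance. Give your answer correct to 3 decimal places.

90.692

Midpoints: 32, 37, 42, 47, 52, 57, 62
n = 130, Σfm = 6620, mean = 50.9231
Σfm² = 348810
Σf(m − x̄)² = Σfm² − (Σfm)²/n = 348810 − 6620²/130 = 11699.2308
Sample variance = 11699.2308 / 129 = 90.6917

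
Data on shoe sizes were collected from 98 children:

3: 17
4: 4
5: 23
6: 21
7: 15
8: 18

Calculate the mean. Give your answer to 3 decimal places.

5.684

Values: 3, 4, 5, 6, 7, 8
Σfx = 17×3 + 4×4 + 23×5 + 21×6 + 15×7 + 18×8 = 557
n = Σf = 98
Mean = 557 / 98 = 5.6837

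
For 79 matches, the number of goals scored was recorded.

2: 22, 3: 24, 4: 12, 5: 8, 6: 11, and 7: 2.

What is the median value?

Cumulative frequencies: 22, 46, 58, 66, 77, 79
n = 79, so the median is the value in position (n+1)/2 = 40.
Position 40 falls at value 3.

3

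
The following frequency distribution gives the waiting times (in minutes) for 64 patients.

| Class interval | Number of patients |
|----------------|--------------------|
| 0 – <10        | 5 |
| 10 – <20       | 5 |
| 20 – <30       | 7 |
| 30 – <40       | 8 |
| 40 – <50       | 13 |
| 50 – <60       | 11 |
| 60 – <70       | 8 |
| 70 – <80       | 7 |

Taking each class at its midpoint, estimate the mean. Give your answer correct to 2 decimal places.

43.59

Midpoints: 5, 15, 25, 35, 45, 55, 65, 75
Σfm = 5×5 + 5×15 + 7×25 + 8×35 + 13×45 + 11×55 + 8×65 + 7×75 = 2790
n = Σf = 64
Mean = 2790 / 64 = 43.5938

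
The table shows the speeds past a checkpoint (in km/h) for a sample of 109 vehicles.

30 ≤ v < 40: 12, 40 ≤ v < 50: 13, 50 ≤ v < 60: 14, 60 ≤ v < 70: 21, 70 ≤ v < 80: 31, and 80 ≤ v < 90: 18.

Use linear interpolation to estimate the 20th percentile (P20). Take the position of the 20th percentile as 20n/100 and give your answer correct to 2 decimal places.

47.54

Cumulative frequencies: 12, 25, 39, 60, 91, 109
n = 109; position = 20n/100 = 21.8.
This falls in the class 40 ≤ v < 50: L = 40, F = 12, f = 13, h = 10.
20th percentile ≈ 40 + ((21.8 − 12) / 13) × 10 = 47.5385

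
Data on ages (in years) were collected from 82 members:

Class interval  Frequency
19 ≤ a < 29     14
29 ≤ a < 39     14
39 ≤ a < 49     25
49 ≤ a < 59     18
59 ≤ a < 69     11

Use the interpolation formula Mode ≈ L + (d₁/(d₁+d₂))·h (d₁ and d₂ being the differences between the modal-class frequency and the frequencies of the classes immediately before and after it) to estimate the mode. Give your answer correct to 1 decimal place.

45.1

Modal class: 39 ≤ a < 49 (highest frequency 25).
d₁ = 25 − 14 = 11, d₂ = 25 − 18 = 7
Mode ≈ 39 + (11/(11+7)) × 10 = 39 + 6.1111 = 45.1111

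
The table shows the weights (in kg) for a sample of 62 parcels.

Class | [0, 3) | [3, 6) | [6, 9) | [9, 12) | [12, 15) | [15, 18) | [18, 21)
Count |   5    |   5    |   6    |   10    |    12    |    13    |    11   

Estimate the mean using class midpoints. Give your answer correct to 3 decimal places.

Midpoints: 1.5, 4.5, 7.5, 10.5, 13.5, 16.5, 19.5
Σfm = 5×1.5 + 5×4.5 + 6×7.5 + 10×10.5 + 12×13.5 + 13×16.5 + 11×19.5 = 771
n = Σf = 62
Mean = 771 / 62 = 12.4355

12.435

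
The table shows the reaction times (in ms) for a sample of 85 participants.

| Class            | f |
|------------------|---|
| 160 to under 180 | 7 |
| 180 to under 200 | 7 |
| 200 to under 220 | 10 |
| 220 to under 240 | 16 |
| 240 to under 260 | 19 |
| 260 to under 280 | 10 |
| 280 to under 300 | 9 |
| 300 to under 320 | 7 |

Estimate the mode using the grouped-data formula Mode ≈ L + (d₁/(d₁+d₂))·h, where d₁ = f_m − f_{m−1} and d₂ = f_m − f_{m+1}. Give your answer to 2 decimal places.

Modal class: 240 to under 260 (highest frequency 19).
d₁ = 19 − 16 = 3, d₂ = 19 − 10 = 9
Mode ≈ 240 + (3/(3+9)) × 20 = 240 + 5.0000 = 245.0000

245.00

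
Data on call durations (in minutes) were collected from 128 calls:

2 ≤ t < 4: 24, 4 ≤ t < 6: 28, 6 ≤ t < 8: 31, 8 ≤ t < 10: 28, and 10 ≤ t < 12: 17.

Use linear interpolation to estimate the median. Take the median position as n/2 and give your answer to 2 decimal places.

6.77

Cumulative frequencies: 24, 52, 83, 111, 128
n = 128; position = n/2 = 64.
This falls in the class 6 ≤ t < 8: L = 6, F = 52, f = 31, h = 2.
Median ≈ 6 + ((64 − 52) / 31) × 2 = 6.7742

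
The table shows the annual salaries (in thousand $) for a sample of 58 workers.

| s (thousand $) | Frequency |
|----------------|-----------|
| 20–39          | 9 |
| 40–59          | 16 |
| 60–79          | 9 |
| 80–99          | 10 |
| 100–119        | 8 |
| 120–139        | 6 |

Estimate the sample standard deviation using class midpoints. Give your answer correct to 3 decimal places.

32.039

Midpoints: 29.5, 49.5, 69.5, 89.5, 109.5, 129.5
n = 58, Σfm = 4231, mean = 72.9483
Σfm² = 367154.5
Σf(m − x̄)² = Σfm² − (Σfm)²/n = 367154.5 − 4231²/58 = 58510.3448
Sample variance = 58510.3448 / 57 = 1026.4973
Standard deviation = √1026.4973 = 32.0390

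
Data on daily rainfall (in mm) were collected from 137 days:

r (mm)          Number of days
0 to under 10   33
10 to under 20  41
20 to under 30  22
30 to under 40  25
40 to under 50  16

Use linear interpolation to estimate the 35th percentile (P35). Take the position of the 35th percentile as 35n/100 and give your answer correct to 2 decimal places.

13.65

Cumulative frequencies: 33, 74, 96, 121, 137
n = 137; position = 35n/100 = 47.95.
This falls in the class 10 to under 20: L = 10, F = 33, f = 41, h = 10.
35th percentile ≈ 10 + ((47.95 − 33) / 41) × 10 = 13.6463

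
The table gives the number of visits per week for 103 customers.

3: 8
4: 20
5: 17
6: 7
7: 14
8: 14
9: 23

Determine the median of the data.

6

Cumulative frequencies: 8, 28, 45, 52, 66, 80, 103
n = 103, so the median is the value in position (n+1)/2 = 52.
Position 52 falls at value 6.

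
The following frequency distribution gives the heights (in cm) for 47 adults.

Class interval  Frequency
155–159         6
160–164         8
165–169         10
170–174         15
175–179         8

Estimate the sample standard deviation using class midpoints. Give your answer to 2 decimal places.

6.44

Midpoints: 157, 162, 167, 172, 177
n = 47, Σfm = 7904, mean = 168.1702
Σfm² = 1331128
Σf(m − x̄)² = Σfm² − (Σfm)²/n = 1331128 − 7904²/47 = 1910.6383
Sample variance = 1910.6383 / 46 = 41.5356
Standard deviation = √41.5356 = 6.4448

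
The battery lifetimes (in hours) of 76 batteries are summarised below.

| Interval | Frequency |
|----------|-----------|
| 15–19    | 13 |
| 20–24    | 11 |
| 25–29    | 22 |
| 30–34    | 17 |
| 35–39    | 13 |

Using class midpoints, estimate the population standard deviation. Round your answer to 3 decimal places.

6.578

Midpoints: 17, 22, 27, 32, 37
n = 76, Σfm = 2082, mean = 27.3947
Σfm² = 60324
Σf(m − x̄)² = Σfm² − (Σfm)²/n = 60324 − 2082²/76 = 3288.1579
Population variance = 3288.1579 / 76 = 43.2652
Standard deviation = √43.2652 = 6.5776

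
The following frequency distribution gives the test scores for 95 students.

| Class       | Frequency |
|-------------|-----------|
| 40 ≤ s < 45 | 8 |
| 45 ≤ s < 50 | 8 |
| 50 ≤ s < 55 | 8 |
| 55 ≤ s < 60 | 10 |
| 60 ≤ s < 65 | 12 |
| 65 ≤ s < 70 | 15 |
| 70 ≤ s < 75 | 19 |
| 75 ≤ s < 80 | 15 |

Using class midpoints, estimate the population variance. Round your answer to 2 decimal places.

Midpoints: 42.5, 47.5, 52.5, 57.5, 62.5, 67.5, 72.5, 77.5
n = 95, Σfm = 6017.5, mean = 63.3421
Σfm² = 392793.75
Σf(m − x̄)² = Σfm² − (Σfm)²/n = 392793.75 − 6017.5²/95 = 11632.6316
Population variance = 11632.6316 / 95 = 122.4488

122.45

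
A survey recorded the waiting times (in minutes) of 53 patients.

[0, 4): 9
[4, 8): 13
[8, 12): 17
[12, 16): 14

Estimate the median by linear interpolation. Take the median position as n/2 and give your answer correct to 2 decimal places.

9.06

Cumulative frequencies: 9, 22, 39, 53
n = 53; position = n/2 = 26.5.
This falls in the class [8, 12): L = 8, F = 22, f = 17, h = 4.
Median ≈ 8 + ((26.5 − 22) / 17) × 4 = 9.0588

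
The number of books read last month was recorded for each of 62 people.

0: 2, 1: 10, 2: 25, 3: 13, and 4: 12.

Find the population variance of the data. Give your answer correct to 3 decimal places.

Values: 0, 1, 2, 3, 4
n = 62, Σfx = 147, mean = 2.3710
Σfx² = 419
Σf(x − x̄)² = Σfx² − (Σfx)²/n = 419 − 147²/62 = 70.4677
Population variance = 70.4677 / 62 = 1.1366

1.137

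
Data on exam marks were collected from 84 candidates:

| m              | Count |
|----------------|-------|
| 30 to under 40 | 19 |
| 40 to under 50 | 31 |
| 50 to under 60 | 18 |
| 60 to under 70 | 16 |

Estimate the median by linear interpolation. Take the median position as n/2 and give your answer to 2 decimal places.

47.42

Cumulative frequencies: 19, 50, 68, 84
n = 84; position = n/2 = 42.
This falls in the class 40 to under 50: L = 40, F = 19, f = 31, h = 10.
Median ≈ 40 + ((42 − 19) / 31) × 10 = 47.4194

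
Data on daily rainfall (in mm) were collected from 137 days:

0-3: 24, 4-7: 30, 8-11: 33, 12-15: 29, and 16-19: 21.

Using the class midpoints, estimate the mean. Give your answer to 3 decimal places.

Midpoints: 1.5, 5.5, 9.5, 13.5, 17.5
Σfm = 24×1.5 + 30×5.5 + 33×9.5 + 29×13.5 + 21×17.5 = 1273.5
n = Σf = 137
Mean = 1273.5 / 137 = 9.2956

9.296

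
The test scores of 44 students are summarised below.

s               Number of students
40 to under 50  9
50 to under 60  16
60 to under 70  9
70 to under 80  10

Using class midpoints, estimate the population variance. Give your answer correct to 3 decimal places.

111.157

Midpoints: 45, 55, 65, 75
n = 44, Σfm = 2620, mean = 59.5455
Σfm² = 160900
Σf(m − x̄)² = Σfm² − (Σfm)²/n = 160900 − 2620²/44 = 4890.9091
Population variance = 4890.9091 / 44 = 111.1570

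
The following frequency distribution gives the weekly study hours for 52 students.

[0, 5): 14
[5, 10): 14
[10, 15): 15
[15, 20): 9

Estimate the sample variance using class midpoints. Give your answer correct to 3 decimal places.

28.460

Midpoints: 2.5, 7.5, 12.5, 17.5
n = 52, Σfm = 485, mean = 9.3269
Σfm² = 5975
Σf(m − x̄)² = Σfm² − (Σfm)²/n = 5975 − 485²/52 = 1451.4423
Sample variance = 1451.4423 / 51 = 28.4597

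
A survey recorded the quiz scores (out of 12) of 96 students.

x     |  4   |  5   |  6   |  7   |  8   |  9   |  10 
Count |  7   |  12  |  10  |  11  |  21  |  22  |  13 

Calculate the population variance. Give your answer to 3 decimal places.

Values: 4, 5, 6, 7, 8, 9, 10
n = 96, Σfx = 721, mean = 7.5104
Σfx² = 5737
Σf(x − x̄)² = Σfx² − (Σfx)²/n = 5737 − 721²/96 = 321.9896
Population variance = 321.9896 / 96 = 3.3541

3.354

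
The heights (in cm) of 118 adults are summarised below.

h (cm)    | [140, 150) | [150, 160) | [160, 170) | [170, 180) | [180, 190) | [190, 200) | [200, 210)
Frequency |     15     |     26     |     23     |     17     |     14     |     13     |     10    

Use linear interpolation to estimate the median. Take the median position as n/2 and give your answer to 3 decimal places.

167.826

Cumulative frequencies: 15, 41, 64, 81, 95, 108, 118
n = 118; position = n/2 = 59.
This falls in the class [160, 170): L = 160, F = 41, f = 23, h = 10.
Median ≈ 160 + ((59 − 41) / 23) × 10 = 167.8261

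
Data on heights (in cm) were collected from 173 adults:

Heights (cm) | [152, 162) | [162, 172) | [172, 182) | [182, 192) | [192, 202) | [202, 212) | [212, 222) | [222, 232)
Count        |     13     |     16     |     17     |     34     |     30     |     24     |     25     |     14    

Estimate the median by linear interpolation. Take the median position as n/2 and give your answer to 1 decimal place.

Cumulative frequencies: 13, 29, 46, 80, 110, 134, 159, 173
n = 173; position = n/2 = 86.5.
This falls in the class [192, 202): L = 192, F = 80, f = 30, h = 10.
Median ≈ 192 + ((86.5 − 80) / 30) × 10 = 194.1667

194.2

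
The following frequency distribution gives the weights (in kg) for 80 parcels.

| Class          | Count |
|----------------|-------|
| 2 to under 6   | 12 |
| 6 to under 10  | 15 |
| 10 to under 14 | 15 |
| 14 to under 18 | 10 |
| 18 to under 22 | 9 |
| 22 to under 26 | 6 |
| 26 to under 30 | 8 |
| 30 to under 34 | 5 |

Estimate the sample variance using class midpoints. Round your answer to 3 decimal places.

73.884

Midpoints: 4, 8, 12, 16, 20, 24, 28, 32
n = 80, Σfm = 1216, mean = 15.2000
Σfm² = 24320
Σf(m − x̄)² = Σfm² − (Σfm)²/n = 24320 − 1216²/80 = 5836.8000
Sample variance = 5836.8000 / 79 = 73.8835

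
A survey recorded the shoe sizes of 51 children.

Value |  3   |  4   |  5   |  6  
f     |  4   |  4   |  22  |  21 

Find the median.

Cumulative frequencies: 4, 8, 30, 51
n = 51, so the median is the value in position (n+1)/2 = 26.
Position 26 falls at value 5.

5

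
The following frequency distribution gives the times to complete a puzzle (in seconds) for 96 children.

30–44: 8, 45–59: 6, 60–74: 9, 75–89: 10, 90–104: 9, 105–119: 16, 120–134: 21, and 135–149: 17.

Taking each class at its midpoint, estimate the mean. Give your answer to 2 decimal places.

101.84

Midpoints: 37, 52, 67, 82, 97, 112, 127, 142
Σfm = 8×37 + 6×52 + 9×67 + 10×82 + 9×97 + 16×112 + 21×127 + 17×142 = 9777
n = Σf = 96
Mean = 9777 / 96 = 101.8438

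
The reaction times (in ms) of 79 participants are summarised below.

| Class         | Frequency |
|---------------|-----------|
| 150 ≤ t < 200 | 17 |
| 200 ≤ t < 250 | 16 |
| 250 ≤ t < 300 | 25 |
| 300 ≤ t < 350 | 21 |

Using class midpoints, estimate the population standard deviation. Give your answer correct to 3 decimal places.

Midpoints: 175, 225, 275, 325
n = 79, Σfm = 20275, mean = 256.6456
Σfm² = 5439375
Σf(m − x̄)² = Σfm² − (Σfm)²/n = 5439375 − 20275²/79 = 235886.0759
Population variance = 235886.0759 / 79 = 2985.8997
Standard deviation = √2985.8997 = 54.6434

54.643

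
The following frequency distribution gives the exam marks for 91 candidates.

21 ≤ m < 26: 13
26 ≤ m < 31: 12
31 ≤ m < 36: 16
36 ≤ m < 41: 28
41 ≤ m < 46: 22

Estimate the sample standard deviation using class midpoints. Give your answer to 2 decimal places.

6.82

Midpoints: 23.5, 28.5, 33.5, 38.5, 43.5
n = 91, Σfm = 3218.5, mean = 35.3681
Σfm² = 118014.75
Σf(m − x̄)² = Σfm² − (Σfm)²/n = 118014.75 − 3218.5²/91 = 4182.4176
Sample variance = 4182.4176 / 90 = 46.4713
Standard deviation = √46.4713 = 6.8170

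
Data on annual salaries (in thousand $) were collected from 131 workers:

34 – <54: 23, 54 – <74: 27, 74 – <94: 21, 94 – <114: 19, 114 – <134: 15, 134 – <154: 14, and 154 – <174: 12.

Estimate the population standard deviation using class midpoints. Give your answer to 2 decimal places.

Midpoints: 44, 64, 84, 104, 124, 144, 164
n = 131, Σfm = 12324, mean = 94.0763
Σfm² = 1352496
Σf(m − x̄)² = Σfm² − (Σfm)²/n = 1352496 − 12324²/131 = 193099.2366
Population variance = 193099.2366 / 131 = 1474.0400
Standard deviation = √1474.0400 = 38.3932

38.39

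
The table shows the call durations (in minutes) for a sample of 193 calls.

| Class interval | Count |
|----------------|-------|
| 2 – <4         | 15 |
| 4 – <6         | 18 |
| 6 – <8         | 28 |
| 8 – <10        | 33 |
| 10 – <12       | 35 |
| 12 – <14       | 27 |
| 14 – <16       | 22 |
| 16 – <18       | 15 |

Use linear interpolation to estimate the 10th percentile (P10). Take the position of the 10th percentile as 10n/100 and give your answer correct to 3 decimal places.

Cumulative frequencies: 15, 33, 61, 94, 129, 156, 178, 193
n = 193; position = 10n/100 = 19.3.
This falls in the class 4 – <6: L = 4, F = 15, f = 18, h = 2.
10th percentile ≈ 4 + ((19.3 − 15) / 18) × 2 = 4.4778

4.478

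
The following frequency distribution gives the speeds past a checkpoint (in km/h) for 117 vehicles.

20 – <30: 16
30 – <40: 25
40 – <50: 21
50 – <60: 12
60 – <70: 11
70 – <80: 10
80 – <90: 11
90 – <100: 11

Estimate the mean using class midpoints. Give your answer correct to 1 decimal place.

54.1

Midpoints: 25, 35, 45, 55, 65, 75, 85, 95
Σfm = 16×25 + 25×35 + 21×45 + 12×55 + 11×65 + 10×75 + 11×85 + 11×95 = 6325
n = Σf = 117
Mean = 6325 / 117 = 54.0598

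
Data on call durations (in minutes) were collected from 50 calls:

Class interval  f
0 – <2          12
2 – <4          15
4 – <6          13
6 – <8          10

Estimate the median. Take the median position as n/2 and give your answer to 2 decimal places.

Cumulative frequencies: 12, 27, 40, 50
n = 50; position = n/2 = 25.
This falls in the class 2 – <4: L = 2, F = 12, f = 15, h = 2.
Median ≈ 2 + ((25 − 12) / 15) × 2 = 3.7333

3.73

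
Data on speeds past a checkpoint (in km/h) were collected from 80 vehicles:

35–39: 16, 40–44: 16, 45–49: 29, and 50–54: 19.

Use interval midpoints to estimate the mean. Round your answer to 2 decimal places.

45.19

Midpoints: 37, 42, 47, 52
Σfm = 16×37 + 16×42 + 29×47 + 19×52 = 3615
n = Σf = 80
Mean = 3615 / 80 = 45.1875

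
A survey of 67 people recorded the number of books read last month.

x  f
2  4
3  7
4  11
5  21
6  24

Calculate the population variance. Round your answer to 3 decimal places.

1.440

Values: 2, 3, 4, 5, 6
n = 67, Σfx = 322, mean = 4.8060
Σfx² = 1644
Σf(x − x̄)² = Σfx² − (Σfx)²/n = 1644 − 322²/67 = 96.4776
Population variance = 96.4776 / 67 = 1.4400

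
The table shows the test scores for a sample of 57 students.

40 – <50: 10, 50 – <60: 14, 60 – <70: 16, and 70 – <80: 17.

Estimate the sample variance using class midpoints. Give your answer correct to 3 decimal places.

Midpoints: 45, 55, 65, 75
n = 57, Σfm = 3535, mean = 62.0175
Σfm² = 225825
Σf(m − x̄)² = Σfm² − (Σfm)²/n = 225825 − 3535²/57 = 6592.9825
Sample variance = 6592.9825 / 56 = 117.7318

117.732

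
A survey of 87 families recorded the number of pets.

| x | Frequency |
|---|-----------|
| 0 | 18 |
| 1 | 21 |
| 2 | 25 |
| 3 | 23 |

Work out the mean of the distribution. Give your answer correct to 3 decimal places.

Values: 0, 1, 2, 3
Σfx = 18×0 + 21×1 + 25×2 + 23×3 = 140
n = Σf = 87
Mean = 140 / 87 = 1.6092

1.609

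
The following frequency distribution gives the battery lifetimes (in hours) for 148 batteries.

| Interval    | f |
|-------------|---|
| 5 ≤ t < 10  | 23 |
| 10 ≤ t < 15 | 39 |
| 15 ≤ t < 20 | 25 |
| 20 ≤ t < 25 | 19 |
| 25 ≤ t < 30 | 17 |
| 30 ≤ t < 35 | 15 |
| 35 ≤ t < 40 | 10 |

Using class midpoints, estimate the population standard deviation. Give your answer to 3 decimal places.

Midpoints: 7.5, 12.5, 17.5, 22.5, 27.5, 32.5, 37.5
n = 148, Σfm = 2855, mean = 19.2905
Σfm² = 67425
Σf(m − x̄)² = Σfm² − (Σfm)²/n = 67425 − 2855²/148 = 12350.5068
Population variance = 12350.5068 / 148 = 83.4494
Standard deviation = √83.4494 = 9.1351

9.135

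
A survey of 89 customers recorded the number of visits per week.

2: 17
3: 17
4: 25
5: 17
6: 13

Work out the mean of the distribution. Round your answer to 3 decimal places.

Values: 2, 3, 4, 5, 6
Σfx = 17×2 + 17×3 + 25×4 + 17×5 + 13×6 = 348
n = Σf = 89
Mean = 348 / 89 = 3.9101

3.910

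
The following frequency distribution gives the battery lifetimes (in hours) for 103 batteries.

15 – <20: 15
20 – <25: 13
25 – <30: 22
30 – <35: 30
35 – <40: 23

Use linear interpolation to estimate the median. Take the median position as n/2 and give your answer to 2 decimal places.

30.25

Cumulative frequencies: 15, 28, 50, 80, 103
n = 103; position = n/2 = 51.5.
This falls in the class 30 – <35: L = 30, F = 50, f = 30, h = 5.
Median ≈ 30 + ((51.5 − 50) / 30) × 5 = 30.2500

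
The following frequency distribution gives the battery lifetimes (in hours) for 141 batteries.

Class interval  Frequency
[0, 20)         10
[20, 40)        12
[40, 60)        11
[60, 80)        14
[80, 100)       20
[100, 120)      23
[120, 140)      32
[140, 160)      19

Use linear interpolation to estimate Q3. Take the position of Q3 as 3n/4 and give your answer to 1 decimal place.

129.8

Cumulative frequencies: 10, 22, 33, 47, 67, 90, 122, 141
n = 141; position = 3n/4 = 105.75.
This falls in the class [120, 140): L = 120, F = 90, f = 32, h = 20.
Upper quartile ≈ 120 + ((105.75 − 90) / 32) × 20 = 129.8438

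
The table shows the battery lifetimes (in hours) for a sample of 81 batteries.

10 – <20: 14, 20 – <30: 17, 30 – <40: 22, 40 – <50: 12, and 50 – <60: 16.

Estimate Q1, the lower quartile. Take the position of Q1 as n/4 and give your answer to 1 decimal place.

23.7

Cumulative frequencies: 14, 31, 53, 65, 81
n = 81; position = n/4 = 20.25.
This falls in the class 20 – <30: L = 20, F = 14, f = 17, h = 10.
Lower quartile ≈ 20 + ((20.25 − 14) / 17) × 10 = 23.6765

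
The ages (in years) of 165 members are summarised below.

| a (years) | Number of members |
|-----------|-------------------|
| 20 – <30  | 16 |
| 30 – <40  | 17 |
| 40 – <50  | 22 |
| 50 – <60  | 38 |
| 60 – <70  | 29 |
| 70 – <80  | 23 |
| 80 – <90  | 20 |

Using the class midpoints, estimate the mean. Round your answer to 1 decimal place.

56.9

Midpoints: 25, 35, 45, 55, 65, 75, 85
Σfm = 16×25 + 17×35 + 22×45 + 38×55 + 29×65 + 23×75 + 20×85 = 9385
n = Σf = 165
Mean = 9385 / 165 = 56.8788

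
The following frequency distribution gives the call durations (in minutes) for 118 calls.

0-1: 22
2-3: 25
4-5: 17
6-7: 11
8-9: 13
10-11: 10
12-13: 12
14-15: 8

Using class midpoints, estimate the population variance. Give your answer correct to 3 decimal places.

20.180

Midpoints: 0.5, 2.5, 4.5, 6.5, 8.5, 10.5, 12.5, 14.5
n = 118, Σfm = 703, mean = 5.9576
Σfm² = 6569.5
Σf(m − x̄)² = Σfm² − (Σfm)²/n = 6569.5 − 703²/118 = 2381.2881
Population variance = 2381.2881 / 118 = 20.1804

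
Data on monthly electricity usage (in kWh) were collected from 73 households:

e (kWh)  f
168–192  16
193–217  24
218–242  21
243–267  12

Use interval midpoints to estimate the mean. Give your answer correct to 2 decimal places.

214.93

Midpoints: 180, 205, 230, 255
Σfm = 16×180 + 24×205 + 21×230 + 12×255 = 15690
n = Σf = 73
Mean = 15690 / 73 = 214.9315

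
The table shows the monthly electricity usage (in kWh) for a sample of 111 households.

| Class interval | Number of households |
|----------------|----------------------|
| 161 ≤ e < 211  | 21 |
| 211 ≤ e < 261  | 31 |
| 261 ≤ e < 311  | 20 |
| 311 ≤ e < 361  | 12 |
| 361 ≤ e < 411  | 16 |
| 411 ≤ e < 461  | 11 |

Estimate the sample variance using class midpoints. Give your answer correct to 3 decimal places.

Midpoints: 186, 236, 286, 336, 386, 436
n = 111, Σfm = 31946, mean = 287.8018
Σfm² = 9918756
Σf(m − x̄)² = Σfm² − (Σfm)²/n = 9918756 − 31946²/111 = 724639.6396
Sample variance = 724639.6396 / 110 = 6587.6331

6587.633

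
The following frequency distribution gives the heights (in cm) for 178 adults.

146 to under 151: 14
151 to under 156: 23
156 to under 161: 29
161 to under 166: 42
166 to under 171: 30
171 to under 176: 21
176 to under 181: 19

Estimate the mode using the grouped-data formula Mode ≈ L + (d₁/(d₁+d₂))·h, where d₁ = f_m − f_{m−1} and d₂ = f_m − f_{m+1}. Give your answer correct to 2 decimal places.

163.60

Modal class: 161 to under 166 (highest frequency 42).
d₁ = 42 − 29 = 13, d₂ = 42 − 30 = 12
Mode ≈ 161 + (13/(13+12)) × 5 = 161 + 2.6000 = 163.6000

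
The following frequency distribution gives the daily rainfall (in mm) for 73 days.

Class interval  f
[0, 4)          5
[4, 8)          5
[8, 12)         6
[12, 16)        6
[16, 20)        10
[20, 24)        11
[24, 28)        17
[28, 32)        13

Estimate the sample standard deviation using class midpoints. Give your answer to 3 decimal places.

8.665

Midpoints: 2, 6, 10, 14, 18, 22, 26, 30
n = 73, Σfm = 1438, mean = 19.6986
Σfm² = 33732
Σf(m − x̄)² = Σfm² − (Σfm)²/n = 33732 − 1438²/73 = 5405.3699
Sample variance = 5405.3699 / 72 = 75.0746
Standard deviation = √75.0746 = 8.6646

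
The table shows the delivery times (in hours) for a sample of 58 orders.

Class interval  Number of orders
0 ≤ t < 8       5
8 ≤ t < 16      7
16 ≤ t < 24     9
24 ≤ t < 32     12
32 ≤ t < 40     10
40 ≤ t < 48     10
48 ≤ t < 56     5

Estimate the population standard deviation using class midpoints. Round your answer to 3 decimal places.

Midpoints: 4, 12, 20, 28, 36, 44, 52
n = 58, Σfm = 1680, mean = 28.9655
Σfm² = 59936
Σf(m − x̄)² = Σfm² − (Σfm)²/n = 59936 − 1680²/58 = 11273.9310
Population variance = 11273.9310 / 58 = 194.3781
Standard deviation = √194.3781 = 13.9420

13.942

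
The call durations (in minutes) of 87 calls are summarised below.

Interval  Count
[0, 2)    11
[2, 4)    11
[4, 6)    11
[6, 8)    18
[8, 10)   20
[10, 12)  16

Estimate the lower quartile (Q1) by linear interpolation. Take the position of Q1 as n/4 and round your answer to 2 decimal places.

Cumulative frequencies: 11, 22, 33, 51, 71, 87
n = 87; position = n/4 = 21.75.
This falls in the class [2, 4): L = 2, F = 11, f = 11, h = 2.
Lower quartile ≈ 2 + ((21.75 − 11) / 11) × 2 = 3.9545

3.95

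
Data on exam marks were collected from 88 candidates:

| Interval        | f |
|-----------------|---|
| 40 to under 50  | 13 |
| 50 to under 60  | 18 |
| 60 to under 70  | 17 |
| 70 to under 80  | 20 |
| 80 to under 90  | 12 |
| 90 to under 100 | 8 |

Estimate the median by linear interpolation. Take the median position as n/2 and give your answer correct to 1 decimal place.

67.6

Cumulative frequencies: 13, 31, 48, 68, 80, 88
n = 88; position = n/2 = 44.
This falls in the class 60 to under 70: L = 60, F = 31, f = 17, h = 10.
Median ≈ 60 + ((44 − 31) / 17) × 10 = 67.6471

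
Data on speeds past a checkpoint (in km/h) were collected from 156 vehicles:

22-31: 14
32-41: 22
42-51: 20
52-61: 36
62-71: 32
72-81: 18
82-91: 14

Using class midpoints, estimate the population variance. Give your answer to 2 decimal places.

297.37

Midpoints: 26.5, 36.5, 46.5, 56.5, 66.5, 76.5, 86.5
n = 156, Σfm = 8854, mean = 56.7564
Σfm² = 548911
Σf(m − x̄)² = Σfm² − (Σfm)²/n = 548911 − 8854²/156 = 46389.7436
Population variance = 46389.7436 / 156 = 297.3702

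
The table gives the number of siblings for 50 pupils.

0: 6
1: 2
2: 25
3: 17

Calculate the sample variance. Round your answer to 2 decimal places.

0.87

Values: 0, 1, 2, 3
n = 50, Σfx = 103, mean = 2.0600
Σfx² = 255
Σf(x − x̄)² = Σfx² − (Σfx)²/n = 255 − 103²/50 = 42.8200
Sample variance = 42.8200 / 49 = 0.8739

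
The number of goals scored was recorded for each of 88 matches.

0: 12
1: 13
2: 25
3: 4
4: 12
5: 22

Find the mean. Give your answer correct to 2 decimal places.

2.65

Values: 0, 1, 2, 3, 4, 5
Σfx = 12×0 + 13×1 + 25×2 + 4×3 + 12×4 + 22×5 = 233
n = Σf = 88
Mean = 233 / 88 = 2.6477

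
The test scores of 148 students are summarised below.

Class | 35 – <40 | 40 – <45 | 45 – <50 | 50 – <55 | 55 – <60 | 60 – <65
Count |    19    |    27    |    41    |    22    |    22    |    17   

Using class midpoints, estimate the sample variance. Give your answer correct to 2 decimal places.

Midpoints: 37.5, 42.5, 47.5, 52.5, 57.5, 62.5
n = 148, Σfm = 7290, mean = 49.2568
Σfm² = 367775
Σf(m − x̄)² = Σfm² − (Σfm)²/n = 367775 − 7290²/148 = 8693.2432
Sample variance = 8693.2432 / 147 = 59.1377

59.14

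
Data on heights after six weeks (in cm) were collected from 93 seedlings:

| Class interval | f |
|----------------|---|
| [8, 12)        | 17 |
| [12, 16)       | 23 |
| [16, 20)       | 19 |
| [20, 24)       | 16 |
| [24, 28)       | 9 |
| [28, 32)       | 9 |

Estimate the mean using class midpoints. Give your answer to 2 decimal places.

Midpoints: 10, 14, 18, 22, 26, 30
Σfm = 17×10 + 23×14 + 19×18 + 16×22 + 9×26 + 9×30 = 1690
n = Σf = 93
Mean = 1690 / 93 = 18.1720

18.17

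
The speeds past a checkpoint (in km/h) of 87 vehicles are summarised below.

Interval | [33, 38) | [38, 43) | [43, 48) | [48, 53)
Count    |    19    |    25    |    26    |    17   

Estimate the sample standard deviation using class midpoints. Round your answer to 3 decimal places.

5.218

Midpoints: 35.5, 40.5, 45.5, 50.5
n = 87, Σfm = 3728.5, mean = 42.8563
Σfm² = 162131.75
Σf(m − x̄)² = Σfm² − (Σfm)²/n = 162131.75 − 3728.5²/87 = 2341.9540
Sample variance = 2341.9540 / 86 = 27.2320
Standard deviation = √27.2320 = 5.2184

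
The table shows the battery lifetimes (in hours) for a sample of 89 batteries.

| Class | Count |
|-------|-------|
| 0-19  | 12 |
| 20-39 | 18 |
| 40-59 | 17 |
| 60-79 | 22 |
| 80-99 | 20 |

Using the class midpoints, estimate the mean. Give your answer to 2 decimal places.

53.99

Midpoints: 9.5, 29.5, 49.5, 69.5, 89.5
Σfm = 12×9.5 + 18×29.5 + 17×49.5 + 22×69.5 + 20×89.5 = 4805.5
n = Σf = 89
Mean = 4805.5 / 89 = 53.9944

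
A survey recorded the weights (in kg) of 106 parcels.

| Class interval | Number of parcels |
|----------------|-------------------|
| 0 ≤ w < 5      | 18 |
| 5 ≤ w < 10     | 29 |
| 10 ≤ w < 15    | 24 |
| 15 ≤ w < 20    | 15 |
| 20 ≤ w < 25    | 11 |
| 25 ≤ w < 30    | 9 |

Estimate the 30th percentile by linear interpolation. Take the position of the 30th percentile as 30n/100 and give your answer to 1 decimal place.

7.4

Cumulative frequencies: 18, 47, 71, 86, 97, 106
n = 106; position = 30n/100 = 31.8.
This falls in the class 5 ≤ w < 10: L = 5, F = 18, f = 29, h = 5.
30th percentile ≈ 5 + ((31.8 − 18) / 29) × 5 = 7.3793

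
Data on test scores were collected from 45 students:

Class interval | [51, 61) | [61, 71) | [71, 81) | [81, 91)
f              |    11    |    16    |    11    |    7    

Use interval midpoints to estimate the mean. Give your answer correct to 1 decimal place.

Midpoints: 56, 66, 76, 86
Σfm = 11×56 + 16×66 + 11×76 + 7×86 = 3110
n = Σf = 45
Mean = 3110 / 45 = 69.1111

69.1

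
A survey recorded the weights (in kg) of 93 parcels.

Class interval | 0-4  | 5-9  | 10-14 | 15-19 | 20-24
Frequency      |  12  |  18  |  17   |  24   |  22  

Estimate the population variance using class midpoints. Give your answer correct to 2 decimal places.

45.90

Midpoints: 2, 7, 12, 17, 22
n = 93, Σfm = 1246, mean = 13.3978
Σfm² = 20962
Σf(m − x̄)² = Σfm² − (Σfm)²/n = 20962 − 1246²/93 = 4268.2796
Population variance = 4268.2796 / 93 = 45.8955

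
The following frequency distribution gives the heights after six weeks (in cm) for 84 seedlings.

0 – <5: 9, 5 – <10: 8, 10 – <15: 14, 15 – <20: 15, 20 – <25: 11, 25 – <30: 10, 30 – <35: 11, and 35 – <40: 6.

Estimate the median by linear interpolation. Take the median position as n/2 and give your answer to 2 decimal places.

18.67

Cumulative frequencies: 9, 17, 31, 46, 57, 67, 78, 84
n = 84; position = n/2 = 42.
This falls in the class 15 – <20: L = 15, F = 31, f = 15, h = 5.
Median ≈ 15 + ((42 − 31) / 15) × 5 = 18.6667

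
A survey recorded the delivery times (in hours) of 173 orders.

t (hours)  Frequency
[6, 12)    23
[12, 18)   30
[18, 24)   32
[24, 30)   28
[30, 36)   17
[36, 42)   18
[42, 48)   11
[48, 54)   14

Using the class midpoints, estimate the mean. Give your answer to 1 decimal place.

26.3

Midpoints: 9, 15, 21, 27, 33, 39, 45, 51
Σfm = 23×9 + 30×15 + 32×21 + 28×27 + 17×33 + 18×39 + 11×45 + 14×51 = 4557
n = Σf = 173
Mean = 4557 / 173 = 26.3410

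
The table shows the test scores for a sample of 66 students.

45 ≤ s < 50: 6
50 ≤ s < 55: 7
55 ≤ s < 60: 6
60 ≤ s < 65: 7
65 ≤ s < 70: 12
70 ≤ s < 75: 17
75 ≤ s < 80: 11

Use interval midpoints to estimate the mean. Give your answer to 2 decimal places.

65.61

Midpoints: 47.5, 52.5, 57.5, 62.5, 67.5, 72.5, 77.5
Σfm = 6×47.5 + 7×52.5 + 6×57.5 + 7×62.5 + 12×67.5 + 17×72.5 + 11×77.5 = 4330
n = Σf = 66
Mean = 4330 / 66 = 65.6061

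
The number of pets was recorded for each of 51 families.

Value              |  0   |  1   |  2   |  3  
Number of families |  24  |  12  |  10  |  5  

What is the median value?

1

Cumulative frequencies: 24, 36, 46, 51
n = 51, so the median is the value in position (n+1)/2 = 26.
Position 26 falls at value 1.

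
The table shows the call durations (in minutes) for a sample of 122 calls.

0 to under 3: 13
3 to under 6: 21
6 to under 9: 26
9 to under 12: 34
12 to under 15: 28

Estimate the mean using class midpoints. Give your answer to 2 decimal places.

8.56

Midpoints: 1.5, 4.5, 7.5, 10.5, 13.5
Σfm = 13×1.5 + 21×4.5 + 26×7.5 + 34×10.5 + 28×13.5 = 1044
n = Σf = 122
Mean = 1044 / 122 = 8.5574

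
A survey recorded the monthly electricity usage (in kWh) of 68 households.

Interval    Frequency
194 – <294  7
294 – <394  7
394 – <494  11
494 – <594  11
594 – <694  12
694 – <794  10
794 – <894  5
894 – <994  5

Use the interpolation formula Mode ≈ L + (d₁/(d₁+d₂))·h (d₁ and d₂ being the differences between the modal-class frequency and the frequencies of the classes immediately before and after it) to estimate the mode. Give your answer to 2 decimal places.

627.33

Modal class: 594 – <694 (highest frequency 12).
d₁ = 12 − 11 = 1, d₂ = 12 − 10 = 2
Mode ≈ 594 + (1/(1+2)) × 100 = 594 + 33.3333 = 627.3333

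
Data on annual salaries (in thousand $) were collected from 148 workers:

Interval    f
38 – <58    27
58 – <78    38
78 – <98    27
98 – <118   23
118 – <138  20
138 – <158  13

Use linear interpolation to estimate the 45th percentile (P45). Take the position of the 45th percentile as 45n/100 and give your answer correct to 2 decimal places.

Cumulative frequencies: 27, 65, 92, 115, 135, 148
n = 148; position = 45n/100 = 66.6.
This falls in the class 78 – <98: L = 78, F = 65, f = 27, h = 20.
45th percentile ≈ 78 + ((66.6 − 65) / 27) × 20 = 79.1852

79.19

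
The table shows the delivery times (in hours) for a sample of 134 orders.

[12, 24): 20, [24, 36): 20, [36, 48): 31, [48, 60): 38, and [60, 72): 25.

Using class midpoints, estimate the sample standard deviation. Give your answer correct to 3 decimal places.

Midpoints: 18, 30, 42, 54, 66
n = 134, Σfm = 5964, mean = 44.5075
Σfm² = 298872
Σf(m − x̄)² = Σfm² − (Σfm)²/n = 298872 − 5964²/134 = 33429.4925
Sample variance = 33429.4925 / 133 = 251.3496
Standard deviation = √251.3496 = 15.8540

15.854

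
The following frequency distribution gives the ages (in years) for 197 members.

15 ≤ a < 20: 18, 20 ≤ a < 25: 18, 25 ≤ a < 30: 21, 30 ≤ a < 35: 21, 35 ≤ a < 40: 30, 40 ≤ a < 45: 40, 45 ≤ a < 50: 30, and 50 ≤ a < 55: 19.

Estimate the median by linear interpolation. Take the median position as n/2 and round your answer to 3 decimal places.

38.417

Cumulative frequencies: 18, 36, 57, 78, 108, 148, 178, 197
n = 197; position = n/2 = 98.5.
This falls in the class 35 ≤ a < 40: L = 35, F = 78, f = 30, h = 5.
Median ≈ 35 + ((98.5 − 78) / 30) × 5 = 38.4167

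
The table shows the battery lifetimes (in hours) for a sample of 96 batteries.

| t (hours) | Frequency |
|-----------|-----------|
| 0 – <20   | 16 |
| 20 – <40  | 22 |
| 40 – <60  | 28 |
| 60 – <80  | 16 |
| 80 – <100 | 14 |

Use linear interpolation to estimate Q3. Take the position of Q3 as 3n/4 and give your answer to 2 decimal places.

67.50

Cumulative frequencies: 16, 38, 66, 82, 96
n = 96; position = 3n/4 = 72.
This falls in the class 60 – <80: L = 60, F = 66, f = 16, h = 20.
Upper quartile ≈ 60 + ((72 − 66) / 16) × 20 = 67.5000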